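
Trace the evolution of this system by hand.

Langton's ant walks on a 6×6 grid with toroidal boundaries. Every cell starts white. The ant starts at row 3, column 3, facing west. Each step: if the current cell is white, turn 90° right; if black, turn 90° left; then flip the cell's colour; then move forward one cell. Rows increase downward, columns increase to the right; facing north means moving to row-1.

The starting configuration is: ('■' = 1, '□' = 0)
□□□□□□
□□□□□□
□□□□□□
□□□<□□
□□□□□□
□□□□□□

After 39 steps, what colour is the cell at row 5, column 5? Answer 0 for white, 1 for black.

0

[0] □□□□□□
□□□□□□
□□□□□□
□□□<□□
□□□□□□
□□□□□□
[1] □□□□□□
□□□□□□
□□□^□□
□□□■□□
□□□□□□
□□□□□□
[2] □□□□□□
□□□□□□
□□□■>□
□□□■□□
□□□□□□
□□□□□□
[3] □□□□□□
□□□□□□
□□□■■□
□□□■v□
□□□□□□
□□□□□□
[4] □□□□□□
□□□□□□
□□□■■□
□□□<■□
□□□□□□
□□□□□□
[5] □□□□□□
□□□□□□
□□□■■□
□□□□■□
□□□v□□
□□□□□□
[6] □□□□□□
□□□□□□
□□□■■□
□□□□■□
□□<■□□
□□□□□□
[7] □□□□□□
□□□□□□
□□□■■□
□□^□■□
□□■■□□
□□□□□□
[8] □□□□□□
□□□□□□
□□□■■□
□□■>■□
□□■■□□
□□□□□□
[9] □□□□□□
□□□□□□
□□□■■□
□□■■■□
□□■v□□
□□□□□□
[10] □□□□□□
□□□□□□
□□□■■□
□□■■■□
□□■□>□
□□□□□□
[11] □□□□□□
□□□□□□
□□□■■□
□□■■■□
□□■□■□
□□□□v□
[12] □□□□□□
□□□□□□
□□□■■□
□□■■■□
□□■□■□
□□□<■□
[13] □□□□□□
□□□□□□
□□□■■□
□□■■■□
□□■^■□
□□□■■□
[14] □□□□□□
□□□□□□
□□□■■□
□□■■■□
□□■■>□
□□□■■□
[15] □□□□□□
□□□□□□
□□□■■□
□□■■^□
□□■■□□
□□□■■□
[16] □□□□□□
□□□□□□
□□□■■□
□□■<□□
□□■■□□
□□□■■□
[17] □□□□□□
□□□□□□
□□□■■□
□□■□□□
□□■v□□
□□□■■□
[18] □□□□□□
□□□□□□
□□□■■□
□□■□□□
□□■□>□
□□□■■□
[19] □□□□□□
□□□□□□
□□□■■□
□□■□□□
□□■□■□
□□□■v□
[20] □□□□□□
□□□□□□
□□□■■□
□□■□□□
□□■□■□
□□□■□>
[21] □□□□□v
□□□□□□
□□□■■□
□□■□□□
□□■□■□
□□□■□■
[22] □□□□<■
□□□□□□
□□□■■□
□□■□□□
□□■□■□
□□□■□■
[23] □□□□■■
□□□□□□
□□□■■□
□□■□□□
□□■□■□
□□□■^■
[24] □□□□■■
□□□□□□
□□□■■□
□□■□□□
□□■□■□
□□□■■>
[25] □□□□■■
□□□□□□
□□□■■□
□□■□□□
□□■□■^
□□□■■□
[26] □□□□■■
□□□□□□
□□□■■□
□□■□□□
>□■□■■
□□□■■□
[27] □□□□■■
□□□□□□
□□□■■□
□□■□□□
■□■□■■
v□□■■□
[28] □□□□■■
□□□□□□
□□□■■□
□□■□□□
■□■□■■
■□□■■<
[29] □□□□■■
□□□□□□
□□□■■□
□□■□□□
■□■□■^
■□□■■■
[30] □□□□■■
□□□□□□
□□□■■□
□□■□□□
■□■□<□
■□□■■■
[31] □□□□■■
□□□□□□
□□□■■□
□□■□□□
■□■□□□
■□□■v■
[32] □□□□■■
□□□□□□
□□□■■□
□□■□□□
■□■□□□
■□□■□>
[33] □□□□■■
□□□□□□
□□□■■□
□□■□□□
■□■□□^
■□□■□□
[34] □□□□■■
□□□□□□
□□□■■□
□□■□□□
>□■□□■
■□□■□□
[35] □□□□■■
□□□□□□
□□□■■□
^□■□□□
□□■□□■
■□□■□□
[36] □□□□■■
□□□□□□
□□□■■□
■>■□□□
□□■□□■
■□□■□□
[37] □□□□■■
□□□□□□
□□□■■□
■■■□□□
□v■□□■
■□□■□□
[38] □□□□■■
□□□□□□
□□□■■□
■■■□□□
<■■□□■
■□□■□□
[39] □□□□■■
□□□□□□
□□□■■□
^■■□□□
■■■□□■
■□□■□□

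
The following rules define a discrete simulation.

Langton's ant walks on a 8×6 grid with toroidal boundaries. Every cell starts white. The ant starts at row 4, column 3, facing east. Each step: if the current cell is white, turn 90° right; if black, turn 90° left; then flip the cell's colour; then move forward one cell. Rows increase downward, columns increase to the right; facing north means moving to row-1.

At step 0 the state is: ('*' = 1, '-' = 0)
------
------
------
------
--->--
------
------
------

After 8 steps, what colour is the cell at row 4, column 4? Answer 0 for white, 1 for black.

[0] ------
------
------
------
--->--
------
------
------
[1] ------
------
------
------
---*--
---v--
------
------
[2] ------
------
------
------
---*--
--<*--
------
------
[3] ------
------
------
------
--^*--
--**--
------
------
[4] ------
------
------
------
--*>--
--**--
------
------
[5] ------
------
------
---^--
--*---
--**--
------
------
[6] ------
------
------
---*>-
--*---
--**--
------
------
[7] ------
------
------
---**-
--*-v-
--**--
------
------
[8] ------
------
------
---**-
--*<*-
--**--
------
------

1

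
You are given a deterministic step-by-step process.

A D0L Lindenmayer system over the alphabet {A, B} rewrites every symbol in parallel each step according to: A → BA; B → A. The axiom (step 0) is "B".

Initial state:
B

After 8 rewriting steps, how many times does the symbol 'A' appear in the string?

21

step 0: B
step 1: A
step 2: BA
step 3: ABA
step 4: BAABA
step 5: ABABAABA
step 6: BAABAABABAABA
step 7: ABABAABABAABAABABAABA
step 8: BAABAABABAABAABABAABABAABAABABAABA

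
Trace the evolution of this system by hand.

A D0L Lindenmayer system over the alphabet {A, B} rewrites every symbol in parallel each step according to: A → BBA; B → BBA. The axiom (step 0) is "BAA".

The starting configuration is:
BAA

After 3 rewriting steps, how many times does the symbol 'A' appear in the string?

27

gen 0: BAA
gen 1: BBABBABBA
gen 2: BBABBABBABBABBABBABBABBABBA
gen 3: BBABBABBABBABBABBABBABBABBABBABBABBABBABBABBABBABBABBABBABBABBABBABBABBABBABBABBA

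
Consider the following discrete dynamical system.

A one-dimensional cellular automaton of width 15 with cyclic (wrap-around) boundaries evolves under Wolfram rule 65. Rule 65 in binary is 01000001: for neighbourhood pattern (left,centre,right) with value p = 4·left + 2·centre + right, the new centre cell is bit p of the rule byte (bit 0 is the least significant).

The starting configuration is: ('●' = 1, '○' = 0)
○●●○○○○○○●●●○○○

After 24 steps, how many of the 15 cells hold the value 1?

4

k=0  ○●●○○○○○○●●●○○○
k=1  ○○●○●●●●○○○●○●●
k=2  ○○○○○○○●○●○○○○●
k=3  ○●●●●●○○○○○●●○○
k=4  ○○○○○●○●●●○○●○●
k=5  ○●●●○○○○○●○○○○○
k=6  ○○○●○●●●○○○●●●●
k=7  ○●○○○○○●○●○○○○●
k=8  ○○○●●●○○○○○●●○○
k=9  ●●○○○●○●●●○○●○●
k=10  ○●○●○○○○○●○○○○○
k=11  ○○○○○●●●○○○●●●●
k=12  ○●●●○○○●○●○○○○●
k=13  ○○○●○●○○○○○●●○○
k=14  ●●○○○○○●●●○○●○●
k=15  ○●○●●●○○○●○○○○○
k=16  ○○○○○●○●○○○●●●●
k=17  ○●●●○○○○○●○○○○●
k=18  ○○○●○●●●○○○●●○○
k=19  ●●○○○○○●○●○○●○●
k=20  ○●○●●●○○○○○○○○○
k=21  ○○○○○●○●●●●●●●●
k=22  ○●●●○○○○○○○○○○●
k=23  ○○○●○●●●●●●●●○○
k=24  ●●○○○○○○○○○○●○●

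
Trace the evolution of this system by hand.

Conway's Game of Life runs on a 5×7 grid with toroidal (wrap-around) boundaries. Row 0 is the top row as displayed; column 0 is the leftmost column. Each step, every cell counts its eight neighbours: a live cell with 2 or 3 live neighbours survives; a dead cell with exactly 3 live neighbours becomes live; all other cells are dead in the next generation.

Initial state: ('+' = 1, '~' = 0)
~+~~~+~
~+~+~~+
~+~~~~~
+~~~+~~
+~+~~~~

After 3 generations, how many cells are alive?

9

t=0: ~+~~~+~
~+~+~~+
~+~~~~~
+~~~+~~
+~+~~~~
t=1: ~+~~~~+
~+~~~~~
~++~~~~
+~~~~~~
+~~~~~+
t=2: ~+~~~~+
~+~~~~~
+++~~~~
+~~~~~+
~+~~~~+
t=3: ~++~~~~
~~~~~~~
~~+~~~+
~~+~~~+
~+~~~++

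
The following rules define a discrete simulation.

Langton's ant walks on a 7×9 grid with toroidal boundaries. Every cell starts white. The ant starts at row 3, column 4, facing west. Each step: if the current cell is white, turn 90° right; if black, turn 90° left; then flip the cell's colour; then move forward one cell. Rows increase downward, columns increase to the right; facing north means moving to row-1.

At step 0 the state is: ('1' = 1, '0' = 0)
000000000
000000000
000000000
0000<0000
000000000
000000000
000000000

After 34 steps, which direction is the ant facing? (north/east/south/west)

step 0: 000000000
000000000
000000000
0000<0000
000000000
000000000
000000000
step 1: 000000000
000000000
0000^0000
000010000
000000000
000000000
000000000
step 2: 000000000
000000000
00001>000
000010000
000000000
000000000
000000000
step 3: 000000000
000000000
000011000
00001v000
000000000
000000000
000000000
step 4: 000000000
000000000
000011000
0000<1000
000000000
000000000
000000000
step 5: 000000000
000000000
000011000
000001000
0000v0000
000000000
000000000
step 6: 000000000
000000000
000011000
000001000
000<10000
000000000
000000000
step 7: 000000000
000000000
000011000
000^01000
000110000
000000000
000000000
step 8: 000000000
000000000
000011000
0001>1000
000110000
000000000
000000000
step 9: 000000000
000000000
000011000
000111000
0001v0000
000000000
000000000
step 10: 000000000
000000000
000011000
000111000
00010>000
000000000
000000000
step 11: 000000000
000000000
000011000
000111000
000101000
00000v000
000000000
step 12: 000000000
000000000
000011000
000111000
000101000
0000<1000
000000000
step 13: 000000000
000000000
000011000
000111000
0001^1000
000011000
000000000
step 14: 000000000
000000000
000011000
000111000
00011>000
000011000
000000000
step 15: 000000000
000000000
000011000
00011^000
000110000
000011000
000000000
step 16: 000000000
000000000
000011000
0001<0000
000110000
000011000
000000000
step 17: 000000000
000000000
000011000
000100000
0001v0000
000011000
000000000
step 18: 000000000
000000000
000011000
000100000
00010>000
000011000
000000000
step 19: 000000000
000000000
000011000
000100000
000101000
00001v000
000000000
step 20: 000000000
000000000
000011000
000100000
000101000
000010>00
000000000
step 21: 000000000
000000000
000011000
000100000
000101000
000010100
000000v00
step 22: 000000000
000000000
000011000
000100000
000101000
000010100
00000<100
step 23: 000000000
000000000
000011000
000100000
000101000
00001^100
000001100
step 24: 000000000
000000000
000011000
000100000
000101000
000011>00
000001100
step 25: 000000000
000000000
000011000
000100000
000101^00
000011000
000001100
step 26: 000000000
000000000
000011000
000100000
0001011>0
000011000
000001100
step 27: 000000000
000000000
000011000
000100000
000101110
0000110v0
000001100
step 28: 000000000
000000000
000011000
000100000
000101110
000011<10
000001100
step 29: 000000000
000000000
000011000
000100000
000101^10
000011110
000001100
step 30: 000000000
000000000
000011000
000100000
00010<010
000011110
000001100
step 31: 000000000
000000000
000011000
000100000
000100010
00001v110
000001100
step 32: 000000000
000000000
000011000
000100000
000100010
000010>10
000001100
step 33: 000000000
000000000
000011000
000100000
000100^10
000010010
000001100
step 34: 000000000
000000000
000011000
000100000
0001001>0
000010010
000001100

east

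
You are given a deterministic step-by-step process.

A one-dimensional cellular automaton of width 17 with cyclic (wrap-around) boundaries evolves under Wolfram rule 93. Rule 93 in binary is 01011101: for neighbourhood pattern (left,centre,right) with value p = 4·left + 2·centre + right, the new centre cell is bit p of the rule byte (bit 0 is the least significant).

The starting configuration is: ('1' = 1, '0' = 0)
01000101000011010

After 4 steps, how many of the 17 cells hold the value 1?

k=0  01000101000011010
k=1  01110101111011011
k=2  01010101001011011
k=3  01010101101011011
k=4  01010101101011011

10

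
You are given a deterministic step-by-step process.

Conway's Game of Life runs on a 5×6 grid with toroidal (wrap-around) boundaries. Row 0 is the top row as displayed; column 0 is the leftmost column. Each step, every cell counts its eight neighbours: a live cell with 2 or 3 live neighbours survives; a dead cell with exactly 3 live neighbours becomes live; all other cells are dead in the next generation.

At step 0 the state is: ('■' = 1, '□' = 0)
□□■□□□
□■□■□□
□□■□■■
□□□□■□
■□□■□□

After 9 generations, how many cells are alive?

4

step 0: □□■□□□
□■□■□□
□□■□■■
□□□□■□
■□□■□□
step 1: □■■■□□
□■□■■□
□□■□■■
□□□□■□
□□□■□□
step 2: □■□□□□
■■□□□■
□□■□□■
□□□□■■
□□□■■□
step 3: □■■□■■
□■■□□■
□■□□□□
□□□□□■
□□□■■■
step 4: □■□□□□
□□□■■■
□■■□□□
■□□□□■
□□■■□□
step 5: □□□□□□
■■□■■□
□■■■□□
■□□■□□
■■■□□□
step 6: □□□■□■
■■□■■□
□□□□□■
■□□■□□
■■■□□□
step 7: □□□■□■
■□■■□□
□■■■□■
■□■□□■
■■■■■■
step 8: □□□□□□
■□□□□■
□□□□□■
□□□□□□
□□□□□□
step 9: □□□□□□
■□□□□■
■□□□□■
□□□□□□
□□□□□□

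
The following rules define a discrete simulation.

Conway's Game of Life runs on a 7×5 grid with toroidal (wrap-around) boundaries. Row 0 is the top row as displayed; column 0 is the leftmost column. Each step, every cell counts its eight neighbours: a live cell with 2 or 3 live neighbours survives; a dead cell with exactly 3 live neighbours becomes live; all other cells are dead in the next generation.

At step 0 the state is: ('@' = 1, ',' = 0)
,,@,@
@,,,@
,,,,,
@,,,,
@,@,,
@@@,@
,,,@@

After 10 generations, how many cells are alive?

t=0: ,,@,@
@,,,@
,,,,,
@,,,,
@,@,,
@@@,@
,,,@@
t=1: ,,,,,
@,,@@
@,,,@
,@,,,
,,@@,
,,@,,
,,,,,
t=2: ,,,,@
@,,@,
,@,@,
@@@@@
,@@@,
,,@@,
,,,,,
t=3: ,,,,@
@,@@,
,,,,,
,,,,,
,,,,,
,@,@,
,,,@,
t=4: ,,@,@
,,,@@
,,,,,
,,,,,
,,,,,
,,@,,
,,@@@
t=5: @,@,,
,,,@@
,,,,,
,,,,,
,,,,,
,,@,,
,@@,@
t=6: @,@,,
,,,@@
,,,,,
,,,,,
,,,,,
,@@@,
@,@,,
t=7: @,@,,
,,,@@
,,,,,
,,,,,
,,@,,
,@@@,
@,,,@
t=8: @@,,,
,,,@@
,,,,,
,,,,,
,@@@,
@@@@@
@,,,@
t=9: ,@,@,
@,,,@
,,,,,
,,@,,
,,,,,
,,,,,
,,,,,
t=10: @,,,@
@,,,@
,,,,,
,,,,,
,,,,,
,,,,,
,,,,,

4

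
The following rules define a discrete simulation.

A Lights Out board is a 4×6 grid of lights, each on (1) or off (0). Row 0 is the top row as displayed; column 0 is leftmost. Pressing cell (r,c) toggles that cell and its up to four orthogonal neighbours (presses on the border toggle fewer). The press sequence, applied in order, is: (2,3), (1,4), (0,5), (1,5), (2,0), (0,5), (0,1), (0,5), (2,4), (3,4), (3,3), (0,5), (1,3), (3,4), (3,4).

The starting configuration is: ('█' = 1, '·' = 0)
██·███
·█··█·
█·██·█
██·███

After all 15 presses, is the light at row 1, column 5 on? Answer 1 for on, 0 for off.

0

gen 0: ██·███
·█··█·
█·██·█
██·███
gen 1: ██·███
·█·██·
█···██
██··██
gen 2: ██·█·█
·█···█
█····█
██··██
gen 3: ██·██·
·█····
█····█
██··██
gen 4: ██·███
·█··██
█·····
██··██
gen 5: ██·███
██··██
·█····
·█··██
gen 6: ██·█··
██··█·
·█····
·█··██
gen 7: ··██··
█···█·
·█····
·█··██
gen 8: ··████
█···██
·█····
·█··██
gen 9: ··████
█····█
·█·███
·█···█
gen 10: ··████
█····█
·█·█·█
·█·██·
gen 11: ··████
█····█
·█···█
·██···
gen 12: ··██··
█·····
·█···█
·██···
gen 13: ··█···
█·███·
·█·█·█
·██···
gen 14: ··█···
█·███·
·█·███
·█████
gen 15: ··█···
█·███·
·█·█·█
·██···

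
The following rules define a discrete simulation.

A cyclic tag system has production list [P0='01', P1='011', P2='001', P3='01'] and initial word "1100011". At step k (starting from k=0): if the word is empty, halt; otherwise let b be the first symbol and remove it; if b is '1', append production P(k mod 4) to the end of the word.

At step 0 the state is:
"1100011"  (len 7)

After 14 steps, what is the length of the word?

t=0: "1100011"  (len 7)
t=1: "10001101"  (len 8)
t=2: "0001101011"  (len 10)
t=3: "001101011"  (len 9)
t=4: "01101011"  (len 8)
t=5: "1101011"  (len 7)
t=6: "101011011"  (len 9)
t=7: "01011011001"  (len 11)
t=8: "1011011001"  (len 10)
t=9: "01101100101"  (len 11)
t=10: "1101100101"  (len 10)
t=11: "101100101001"  (len 12)
t=12: "0110010100101"  (len 13)
t=13: "110010100101"  (len 12)
t=14: "10010100101011"  (len 14)

14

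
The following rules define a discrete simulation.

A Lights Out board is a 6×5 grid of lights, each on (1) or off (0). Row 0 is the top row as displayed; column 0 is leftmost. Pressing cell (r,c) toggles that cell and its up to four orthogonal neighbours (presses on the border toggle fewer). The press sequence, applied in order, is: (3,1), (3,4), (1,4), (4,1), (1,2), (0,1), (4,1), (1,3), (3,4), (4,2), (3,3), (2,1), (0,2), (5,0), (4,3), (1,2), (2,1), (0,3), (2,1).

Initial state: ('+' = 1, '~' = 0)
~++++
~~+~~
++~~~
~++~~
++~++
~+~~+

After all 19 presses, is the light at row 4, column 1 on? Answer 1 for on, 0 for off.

[0] ~++++
~~+~~
++~~~
~++~~
++~++
~+~~+
[1] ~++++
~~+~~
+~~~~
+~~~~
+~~++
~+~~+
[2] ~++++
~~+~~
+~~~+
+~~++
+~~+~
~+~~+
[3] ~+++~
~~+++
+~~~~
+~~++
+~~+~
~+~~+
[4] ~+++~
~~+++
+~~~~
++~++
~+++~
~~~~+
[5] ~+~+~
~+~~+
+~+~~
++~++
~+++~
~~~~+
[6] +~++~
~~~~+
+~+~~
++~++
~+++~
~~~~+
[7] +~++~
~~~~+
+~+~~
+~~++
+~~+~
~+~~+
[8] +~+~~
~~++~
+~++~
+~~++
+~~+~
~+~~+
[9] +~+~~
~~++~
+~+++
+~~~~
+~~++
~+~~+
[10] +~+~~
~~++~
+~+++
+~+~~
+++~+
~++~+
[11] +~+~~
~~++~
+~+~+
+~~++
+++++
~++~+
[12] +~+~~
~+++~
~+~~+
++~++
+++++
~++~+
[13] ++~+~
~+~+~
~+~~+
++~++
+++++
~++~+
[14] ++~+~
~+~+~
~+~~+
++~++
~++++
+~+~+
[15] ++~+~
~+~+~
~+~~+
++~~+
~+~~~
+~+++
[16] ++++~
~~+~~
~++~+
++~~+
~+~~~
+~+++
[17] ++++~
~++~~
+~~~+
+~~~+
~+~~~
+~+++
[18] ++~~+
~+++~
+~~~+
+~~~+
~+~~~
+~+++
[19] ++~~+
~~++~
~++~+
++~~+
~+~~~
+~+++

1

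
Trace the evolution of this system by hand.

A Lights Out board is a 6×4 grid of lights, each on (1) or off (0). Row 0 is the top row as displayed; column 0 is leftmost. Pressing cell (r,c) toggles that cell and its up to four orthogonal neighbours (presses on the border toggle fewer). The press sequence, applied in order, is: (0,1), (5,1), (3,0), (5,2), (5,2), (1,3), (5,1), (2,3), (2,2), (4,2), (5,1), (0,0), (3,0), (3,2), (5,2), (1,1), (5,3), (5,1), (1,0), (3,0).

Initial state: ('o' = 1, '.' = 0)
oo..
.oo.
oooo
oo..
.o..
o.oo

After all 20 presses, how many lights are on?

12

t=0: oo..
.oo.
oooo
oo..
.o..
o.oo
t=1: ..o.
..o.
oooo
oo..
.o..
o.oo
t=2: ..o.
..o.
oooo
oo..
....
.o.o
t=3: ..o.
..o.
.ooo
....
o...
.o.o
t=4: ..o.
..o.
.ooo
....
o.o.
..o.
t=5: ..o.
..o.
.ooo
....
o...
.o.o
t=6: ..oo
...o
.oo.
....
o...
.o.o
t=7: ..oo
...o
.oo.
....
oo..
o.oo
t=8: ..oo
....
.o.o
...o
oo..
o.oo
t=9: ..oo
..o.
..o.
..oo
oo..
o.oo
t=10: ..oo
..o.
..o.
...o
o.oo
o..o
t=11: ..oo
..o.
..o.
...o
oooo
.ooo
t=12: oooo
o.o.
..o.
...o
oooo
.ooo
t=13: oooo
o.o.
o.o.
oo.o
.ooo
.ooo
t=14: oooo
o.o.
o...
o.o.
.o.o
.ooo
t=15: oooo
o.o.
o...
o.o.
.ooo
....
t=16: o.oo
.o..
oo..
o.o.
.ooo
....
t=17: o.oo
.o..
oo..
o.o.
.oo.
..oo
t=18: o.oo
.o..
oo..
o.o.
..o.
oo.o
t=19: ..oo
o...
.o..
o.o.
..o.
oo.o
t=20: ..oo
o...
oo..
.oo.
o.o.
oo.o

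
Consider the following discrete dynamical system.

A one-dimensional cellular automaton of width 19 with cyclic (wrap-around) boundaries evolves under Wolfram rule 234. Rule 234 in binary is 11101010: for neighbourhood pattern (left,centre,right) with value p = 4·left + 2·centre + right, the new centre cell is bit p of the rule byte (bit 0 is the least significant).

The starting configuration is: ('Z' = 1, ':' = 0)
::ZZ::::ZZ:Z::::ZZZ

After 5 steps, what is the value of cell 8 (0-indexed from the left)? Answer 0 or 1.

[0] ::ZZ::::ZZ:Z::::ZZZ
[1] :ZZZ:::ZZZZ::::ZZZZ
[2] ZZZZ::ZZZZZ:::ZZZZZ
[3] ZZZZ:ZZZZZZ::ZZZZZZ
[4] ZZZZZZZZZZZ:ZZZZZZZ
[5] ZZZZZZZZZZZZZZZZZZZ

1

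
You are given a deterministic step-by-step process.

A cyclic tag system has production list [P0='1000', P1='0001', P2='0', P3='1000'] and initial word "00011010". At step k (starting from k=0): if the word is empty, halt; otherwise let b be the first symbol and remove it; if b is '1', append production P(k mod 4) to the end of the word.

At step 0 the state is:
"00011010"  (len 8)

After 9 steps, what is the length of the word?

k=0  "00011010"  (len 8)
k=1  "0011010"  (len 7)
k=2  "011010"  (len 6)
k=3  "11010"  (len 5)
k=4  "10101000"  (len 8)
k=5  "01010001000"  (len 11)
k=6  "1010001000"  (len 10)
k=7  "0100010000"  (len 10)
k=8  "100010000"  (len 9)
k=9  "000100001000"  (len 12)

12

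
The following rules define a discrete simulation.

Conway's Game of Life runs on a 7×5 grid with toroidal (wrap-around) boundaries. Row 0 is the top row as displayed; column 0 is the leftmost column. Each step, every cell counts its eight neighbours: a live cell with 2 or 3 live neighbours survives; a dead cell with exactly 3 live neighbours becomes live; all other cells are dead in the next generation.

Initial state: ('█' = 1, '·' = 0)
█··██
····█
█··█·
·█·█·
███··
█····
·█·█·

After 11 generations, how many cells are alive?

7

k=0  █··██
····█
█··█·
·█·█·
███··
█····
·█·█·
k=1  █·██·
·····
█·██·
···█·
█·█·█
█···█
·███·
k=2  ···██
·····
··███
█····
██···
·····
·····
k=3  ·····
··█··
···██
█·██·
██···
·····
·····
k=4  ·····
···█·
·█··█
█·██·
███·█
·····
·····
k=5  ·····
·····
██··█
·····
█·█·█
██···
·····
k=6  ·····
█····
█····
···█·
█···█
██··█
·····
k=7  ·····
·····
····█
█····
·█·█·
·█··█
█····
k=8  ·····
·····
·····
█···█
·██·█
·██·█
█····
k=9  ·····
·····
·····
██·██
··█·█
··█·█
██···
k=10  ·····
·····
█···█
█████
··█··
··█·█
██···
k=11  ·····
·····
··█··
··█··
·····
█·██·
██···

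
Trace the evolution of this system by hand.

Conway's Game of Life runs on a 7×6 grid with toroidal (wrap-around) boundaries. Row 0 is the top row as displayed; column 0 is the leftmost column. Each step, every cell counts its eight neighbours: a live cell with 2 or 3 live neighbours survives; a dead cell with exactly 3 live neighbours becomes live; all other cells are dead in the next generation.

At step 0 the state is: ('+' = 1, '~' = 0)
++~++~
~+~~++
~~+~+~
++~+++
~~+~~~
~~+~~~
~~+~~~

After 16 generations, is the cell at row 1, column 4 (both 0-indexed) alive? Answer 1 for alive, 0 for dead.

gen 0: ++~++~
~+~~++
~~+~+~
++~+++
~~+~~~
~~+~~~
~~+~~~
gen 1: ++~++~
~+~~~~
~~+~~~
++~~++
+~+~++
~+++~~
~~+~~~
gen 2: ++~+~~
++~+~~
~~+~~+
~~+~+~
~~~~~~
+~~~++
+~~~+~
gen 3: ~~~++~
~~~+++
+~+~++
~~~+~~
~~~++~
+~~~+~
~~~++~
gen 4: ~~+~~~
+~+~~~
+~+~~~
~~+~~~
~~~+++
~~~~~~
~~~~~~
gen 5: ~+~~~~
~~++~~
~~++~~
~++~++
~~~++~
~~~~+~
~~~~~~
gen 6: ~~+~~~
~+~+~~
~~~~~~
~+~~~+
~~+~~~
~~~++~
~~~~~~
gen 7: ~~+~~~
~~+~~~
+~+~~~
~~~~~~
~~+++~
~~~+~~
~~~+~~
gen 8: ~~++~~
~~++~~
~+~~~~
~++~~~
~~+++~
~~~~~~
~~++~~
gen 9: ~+~~+~
~+~+~~
~+~+~~
~+~~~~
~+++~~
~~~~+~
~~++~~
gen 10: ~+~~+~
++~++~
++~~~~
++~+~~
~+++~~
~+~~+~
~~+++~
gen 11: ++~~~~
~~~++~
~~~++~
~~~+~~
~~~++~
~+~~+~
~++~++
gen 12: ++~~~~
~~++++
~~+~~~
~~+~~~
~~+++~
++~~~~
~~++++
gen 13: ++~~~~
+~++++
~++~+~
~++~~~
~~++~~
++~~~~
~~++++
gen 14: ~~~~~~
~~~~+~
~~~~+~
~~~~~~
+~~+~~
++~~~+
~~++++
gen 15: ~~~~~+
~~~~~~
~~~~~~
~~~~~~
++~~~+
~+~~~~
~+++++
gen 16: +~++~+
~~~~~~
~~~~~~
+~~~~~
++~~~~
~~~+~~
~+++++

0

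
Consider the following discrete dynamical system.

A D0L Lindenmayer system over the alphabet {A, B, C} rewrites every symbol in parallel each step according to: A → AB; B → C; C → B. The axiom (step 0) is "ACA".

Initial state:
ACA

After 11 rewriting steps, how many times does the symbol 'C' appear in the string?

10

gen 0: ACA
gen 1: ABBAB
gen 2: ABCCABC
gen 3: ABCBBABCB
gen 4: ABCBCCABCBC
gen 5: ABCBCBBABCBCB
gen 6: ABCBCBCCABCBCBC
gen 7: ABCBCBCBBABCBCBCB
gen 8: ABCBCBCBCCABCBCBCBC
gen 9: ABCBCBCBCBBABCBCBCBCB
gen 10: ABCBCBCBCBCCABCBCBCBCBC
gen 11: ABCBCBCBCBCBBABCBCBCBCBCB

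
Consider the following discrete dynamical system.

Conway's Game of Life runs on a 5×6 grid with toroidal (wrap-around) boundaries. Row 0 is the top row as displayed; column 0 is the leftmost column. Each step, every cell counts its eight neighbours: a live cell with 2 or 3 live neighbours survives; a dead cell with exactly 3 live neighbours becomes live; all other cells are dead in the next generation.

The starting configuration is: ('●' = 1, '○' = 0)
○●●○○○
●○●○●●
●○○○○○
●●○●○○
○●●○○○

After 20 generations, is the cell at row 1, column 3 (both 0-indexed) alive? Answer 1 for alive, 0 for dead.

0

0) ○●●○○○
●○●○●●
●○○○○○
●●○●○○
○●●○○○
1) ○○○○○●
●○●●○●
○○●●●○
●○○○○○
○○○●○○
2) ●○●●○●
●●●○○●
●○●○●○
○○●○●○
○○○○○○
3) ○○●●●●
○○○○○○
●○●○●○
○●○○○●
○●●○●●
4) ●●●○○●
○●●○○○
●●○○○●
○○○○○○
○●○○○○
5) ○○○○○○
○○○○○○
●●●○○○
○●○○○○
○●●○○○
6) ○○○○○○
○●○○○○
●●●○○○
○○○○○○
○●●○○○
7) ○●●○○○
●●●○○○
●●●○○○
●○○○○○
○○○○○○
8) ●○●○○○
○○○●○○
○○●○○●
●○○○○○
○●○○○○
9) ○●●○○○
○●●●○○
○○○○○○
●●○○○○
●●○○○○
10) ○○○●○○
○●○●○○
●○○○○○
●●○○○○
○○○○○○
11) ○○●○○○
○○●○○○
●○●○○○
●●○○○○
○○○○○○
12) ○○○○○○
○○●●○○
●○●○○○
●●○○○○
○●○○○○
13) ○○●○○○
○●●●○○
●○●●○○
●○●○○○
●●○○○○
14) ●○○●○○
○○○○○○
●○○○○○
●○●●○●
●○●○○○
15) ○●○○○○
○○○○○○
●●○○○●
●○●●○●
●○●○●○
16) ○●○○○○
○●○○○○
○●●○●●
○○●●○○
●○●○●○
17) ●●●○○○
○●○○○○
●●○○●○
●○○○○○
○○●○○○
18) ●○●○○○
○○○○○●
●●○○○●
●○○○○●
●○●○○○
19) ●○○○○●
○○○○○●
○●○○●○
○○○○○○
●○○○○○
20) ●○○○○●
○○○○●●
○○○○○○
○○○○○○
●○○○○●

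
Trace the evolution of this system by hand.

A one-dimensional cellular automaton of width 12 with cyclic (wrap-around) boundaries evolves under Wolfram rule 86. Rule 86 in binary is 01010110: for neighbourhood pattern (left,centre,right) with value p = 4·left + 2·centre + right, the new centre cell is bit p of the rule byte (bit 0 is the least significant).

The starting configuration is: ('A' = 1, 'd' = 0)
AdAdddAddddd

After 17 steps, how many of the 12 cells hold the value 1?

gen 0: AdAdddAddddd
gen 1: AdAAdAAAdddA
gen 2: AddAdddAAdAd
gen 3: AAAAAdAdAdAd
gen 4: ddddAdAdAdAd
gen 5: dddAAdAdAdAA
gen 6: AdAdAdAdAddA
gen 7: AdAdAdAdAAAd
gen 8: AdAdAdAdddAd
gen 9: AdAdAdAAdAAd
gen 10: AdAdAddAddAd
gen 11: AdAdAAAAAAAd
gen 12: AdAdddddddAd
gen 13: AdAAdddddAAd
gen 14: AddAAdddAdAd
gen 15: AAAdAAdAAdAd
gen 16: ddAddAddAdAd
gen 17: dAAAAAAAAdAA

10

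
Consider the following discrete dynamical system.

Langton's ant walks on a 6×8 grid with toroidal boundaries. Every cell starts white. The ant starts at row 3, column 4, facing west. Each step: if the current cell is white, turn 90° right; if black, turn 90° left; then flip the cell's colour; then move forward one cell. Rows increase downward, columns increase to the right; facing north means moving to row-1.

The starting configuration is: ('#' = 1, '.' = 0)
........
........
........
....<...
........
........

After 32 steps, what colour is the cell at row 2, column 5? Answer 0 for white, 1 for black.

0) ........
........
........
....<...
........
........
1) ........
........
....^...
....#...
........
........
2) ........
........
....#>..
....#...
........
........
3) ........
........
....##..
....#v..
........
........
4) ........
........
....##..
....<#..
........
........
5) ........
........
....##..
.....#..
....v...
........
6) ........
........
....##..
.....#..
...<#...
........
7) ........
........
....##..
...^.#..
...##...
........
8) ........
........
....##..
...#>#..
...##...
........
9) ........
........
....##..
...###..
...#v...
........
10) ........
........
....##..
...###..
...#.>..
........
11) ........
........
....##..
...###..
...#.#..
.....v..
12) ........
........
....##..
...###..
...#.#..
....<#..
13) ........
........
....##..
...###..
...#^#..
....##..
14) ........
........
....##..
...###..
...##>..
....##..
15) ........
........
....##..
...##^..
...##...
....##..
16) ........
........
....##..
...#<...
...##...
....##..
17) ........
........
....##..
...#....
...#v...
....##..
18) ........
........
....##..
...#....
...#.>..
....##..
19) ........
........
....##..
...#....
...#.#..
....#v..
20) ........
........
....##..
...#....
...#.#..
....#.>.
21) ......v.
........
....##..
...#....
...#.#..
....#.#.
22) .....<#.
........
....##..
...#....
...#.#..
....#.#.
23) .....##.
........
....##..
...#....
...#.#..
....#^#.
24) .....##.
........
....##..
...#....
...#.#..
....##>.
25) .....##.
........
....##..
...#....
...#.#^.
....##..
26) .....##.
........
....##..
...#....
...#.##>
....##..
27) .....##.
........
....##..
...#....
...#.###
....##.v
28) .....##.
........
....##..
...#....
...#.###
....##<#
29) .....##.
........
....##..
...#....
...#.#^#
....####
30) .....##.
........
....##..
...#....
...#.<.#
....####
31) .....##.
........
....##..
...#....
...#...#
....#v##
32) .....##.
........
....##..
...#....
...#...#
....#.>#

1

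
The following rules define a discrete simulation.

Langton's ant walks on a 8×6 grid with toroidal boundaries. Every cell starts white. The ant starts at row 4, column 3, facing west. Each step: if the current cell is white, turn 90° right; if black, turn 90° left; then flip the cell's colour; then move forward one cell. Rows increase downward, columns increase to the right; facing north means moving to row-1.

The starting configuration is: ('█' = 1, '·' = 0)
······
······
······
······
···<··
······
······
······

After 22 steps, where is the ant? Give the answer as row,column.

7,4

step 0: ······
······
······
······
···<··
······
······
······
step 1: ······
······
······
···^··
···█··
······
······
······
step 2: ······
······
······
···█>·
···█··
······
······
······
step 3: ······
······
······
···██·
···█v·
······
······
······
step 4: ······
······
······
···██·
···<█·
······
······
······
step 5: ······
······
······
···██·
····█·
···v··
······
······
step 6: ······
······
······
···██·
····█·
··<█··
······
······
step 7: ······
······
······
···██·
··^·█·
··██··
······
······
step 8: ······
······
······
···██·
··█>█·
··██··
······
······
step 9: ······
······
······
···██·
··███·
··█v··
······
······
step 10: ······
······
······
···██·
··███·
··█·>·
······
······
step 11: ······
······
······
···██·
··███·
··█·█·
····v·
······
step 12: ······
······
······
···██·
··███·
··█·█·
···<█·
······
step 13: ······
······
······
···██·
··███·
··█^█·
···██·
······
step 14: ······
······
······
···██·
··███·
··██>·
···██·
······
step 15: ······
······
······
···██·
··██^·
··██··
···██·
······
step 16: ······
······
······
···██·
··█<··
··██··
···██·
······
step 17: ······
······
······
···██·
··█···
··█v··
···██·
······
step 18: ······
······
······
···██·
··█···
··█·>·
···██·
······
step 19: ······
······
······
···██·
··█···
··█·█·
···█v·
······
step 20: ······
······
······
···██·
··█···
··█·█·
···█·>
······
step 21: ······
······
······
···██·
··█···
··█·█·
···█·█
·····v
step 22: ······
······
······
···██·
··█···
··█·█·
···█·█
····<█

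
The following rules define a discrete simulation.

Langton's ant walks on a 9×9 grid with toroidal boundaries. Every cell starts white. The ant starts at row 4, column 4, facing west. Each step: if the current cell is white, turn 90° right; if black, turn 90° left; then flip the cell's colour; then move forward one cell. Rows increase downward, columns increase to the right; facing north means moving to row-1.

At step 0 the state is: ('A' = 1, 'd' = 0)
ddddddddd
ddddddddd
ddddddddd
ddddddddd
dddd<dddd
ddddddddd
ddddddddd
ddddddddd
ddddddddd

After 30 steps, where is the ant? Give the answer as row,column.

0) ddddddddd
ddddddddd
ddddddddd
ddddddddd
dddd<dddd
ddddddddd
ddddddddd
ddddddddd
ddddddddd
1) ddddddddd
ddddddddd
ddddddddd
dddd^dddd
ddddAdddd
ddddddddd
ddddddddd
ddddddddd
ddddddddd
2) ddddddddd
ddddddddd
ddddddddd
ddddA>ddd
ddddAdddd
ddddddddd
ddddddddd
ddddddddd
ddddddddd
3) ddddddddd
ddddddddd
ddddddddd
ddddAAddd
ddddAvddd
ddddddddd
ddddddddd
ddddddddd
ddddddddd
4) ddddddddd
ddddddddd
ddddddddd
ddddAAddd
dddd<Addd
ddddddddd
ddddddddd
ddddddddd
ddddddddd
5) ddddddddd
ddddddddd
ddddddddd
ddddAAddd
dddddAddd
ddddvdddd
ddddddddd
ddddddddd
ddddddddd
6) ddddddddd
ddddddddd
ddddddddd
ddddAAddd
dddddAddd
ddd<Adddd
ddddddddd
ddddddddd
ddddddddd
7) ddddddddd
ddddddddd
ddddddddd
ddddAAddd
ddd^dAddd
dddAAdddd
ddddddddd
ddddddddd
ddddddddd
8) ddddddddd
ddddddddd
ddddddddd
ddddAAddd
dddA>Addd
dddAAdddd
ddddddddd
ddddddddd
ddddddddd
9) ddddddddd
ddddddddd
ddddddddd
ddddAAddd
dddAAAddd
dddAvdddd
ddddddddd
ddddddddd
ddddddddd
10) ddddddddd
ddddddddd
ddddddddd
ddddAAddd
dddAAAddd
dddAd>ddd
ddddddddd
ddddddddd
ddddddddd
11) ddddddddd
ddddddddd
ddddddddd
ddddAAddd
dddAAAddd
dddAdAddd
dddddvddd
ddddddddd
ddddddddd
12) ddddddddd
ddddddddd
ddddddddd
ddddAAddd
dddAAAddd
dddAdAddd
dddd<Addd
ddddddddd
ddddddddd
13) ddddddddd
ddddddddd
ddddddddd
ddddAAddd
dddAAAddd
dddA^Addd
ddddAAddd
ddddddddd
ddddddddd
14) ddddddddd
ddddddddd
ddddddddd
ddddAAddd
dddAAAddd
dddAA>ddd
ddddAAddd
ddddddddd
ddddddddd
15) ddddddddd
ddddddddd
ddddddddd
ddddAAddd
dddAA^ddd
dddAAdddd
ddddAAddd
ddddddddd
ddddddddd
16) ddddddddd
ddddddddd
ddddddddd
ddddAAddd
dddA<dddd
dddAAdddd
ddddAAddd
ddddddddd
ddddddddd
17) ddddddddd
ddddddddd
ddddddddd
ddddAAddd
dddAddddd
dddAvdddd
ddddAAddd
ddddddddd
ddddddddd
18) ddddddddd
ddddddddd
ddddddddd
ddddAAddd
dddAddddd
dddAd>ddd
ddddAAddd
ddddddddd
ddddddddd
19) ddddddddd
ddddddddd
ddddddddd
ddddAAddd
dddAddddd
dddAdAddd
ddddAvddd
ddddddddd
ddddddddd
20) ddddddddd
ddddddddd
ddddddddd
ddddAAddd
dddAddddd
dddAdAddd
ddddAd>dd
ddddddddd
ddddddddd
21) ddddddddd
ddddddddd
ddddddddd
ddddAAddd
dddAddddd
dddAdAddd
ddddAdAdd
ddddddvdd
ddddddddd
22) ddddddddd
ddddddddd
ddddddddd
ddddAAddd
dddAddddd
dddAdAddd
ddddAdAdd
ddddd<Add
ddddddddd
23) ddddddddd
ddddddddd
ddddddddd
ddddAAddd
dddAddddd
dddAdAddd
ddddA^Add
dddddAAdd
ddddddddd
24) ddddddddd
ddddddddd
ddddddddd
ddddAAddd
dddAddddd
dddAdAddd
ddddAA>dd
dddddAAdd
ddddddddd
25) ddddddddd
ddddddddd
ddddddddd
ddddAAddd
dddAddddd
dddAdA^dd
ddddAAddd
dddddAAdd
ddddddddd
26) ddddddddd
ddddddddd
ddddddddd
ddddAAddd
dddAddddd
dddAdAA>d
ddddAAddd
dddddAAdd
ddddddddd
27) ddddddddd
ddddddddd
ddddddddd
ddddAAddd
dddAddddd
dddAdAAAd
ddddAAdvd
dddddAAdd
ddddddddd
28) ddddddddd
ddddddddd
ddddddddd
ddddAAddd
dddAddddd
dddAdAAAd
ddddAA<Ad
dddddAAdd
ddddddddd
29) ddddddddd
ddddddddd
ddddddddd
ddddAAddd
dddAddddd
dddAdA^Ad
ddddAAAAd
dddddAAdd
ddddddddd
30) ddddddddd
ddddddddd
ddddddddd
ddddAAddd
dddAddddd
dddAd<dAd
ddddAAAAd
dddddAAdd
ddddddddd

5,5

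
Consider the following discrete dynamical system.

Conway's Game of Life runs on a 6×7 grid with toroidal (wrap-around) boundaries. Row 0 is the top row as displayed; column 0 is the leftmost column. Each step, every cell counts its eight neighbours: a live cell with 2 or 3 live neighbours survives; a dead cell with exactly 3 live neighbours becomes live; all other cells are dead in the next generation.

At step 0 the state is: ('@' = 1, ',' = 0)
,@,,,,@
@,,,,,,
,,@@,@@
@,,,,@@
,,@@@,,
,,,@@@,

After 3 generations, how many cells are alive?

0) ,@,,,,@
@,,,,,,
,,@@,@@
@,,,,@@
,,@@@,,
,,,@@@,
1) @,,,@@@
@@@,,@,
,@,,@@,
@@,,,,,
,,@,,,,
,,,,,@,
2) @,,,@,,
,,@@,,,
,,,,@@,
@@@,,,,
,@,,,,,
,,,,@@,
3) ,,,,@@,
,,,@,@,
,,,,@,,
@@@,,,,
@@@,,,,
,,,,@@,

13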